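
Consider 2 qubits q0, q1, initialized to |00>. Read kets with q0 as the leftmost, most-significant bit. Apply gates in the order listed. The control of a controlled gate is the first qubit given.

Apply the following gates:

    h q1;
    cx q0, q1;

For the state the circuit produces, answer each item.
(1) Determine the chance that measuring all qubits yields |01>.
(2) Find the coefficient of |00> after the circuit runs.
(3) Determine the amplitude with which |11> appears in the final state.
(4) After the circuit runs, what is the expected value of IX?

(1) The probability of measuring |01> is 1/2.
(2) |00> carries amplitude sqrt(2)/2 in the final state.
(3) The final state's coefficient on |11> equals 0.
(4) The expectation value of IX is 1.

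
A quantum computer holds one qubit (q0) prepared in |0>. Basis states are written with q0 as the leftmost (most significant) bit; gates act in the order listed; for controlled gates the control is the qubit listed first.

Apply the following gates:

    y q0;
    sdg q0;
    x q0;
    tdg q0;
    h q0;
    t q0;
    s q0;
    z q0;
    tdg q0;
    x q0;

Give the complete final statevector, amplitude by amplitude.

The final amplitudes are -sqrt(2)*I/2 on |0>, sqrt(2)/2 on |1>.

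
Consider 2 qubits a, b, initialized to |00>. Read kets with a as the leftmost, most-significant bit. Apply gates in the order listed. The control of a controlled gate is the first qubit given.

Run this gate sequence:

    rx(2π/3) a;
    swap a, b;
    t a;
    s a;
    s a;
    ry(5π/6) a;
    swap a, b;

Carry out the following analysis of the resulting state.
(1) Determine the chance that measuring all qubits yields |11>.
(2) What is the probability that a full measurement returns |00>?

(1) A full measurement returns |11> with probability 3*sqrt(3)/16 + 3/8.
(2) The probability of measuring |00> is 1/8 - sqrt(3)/16.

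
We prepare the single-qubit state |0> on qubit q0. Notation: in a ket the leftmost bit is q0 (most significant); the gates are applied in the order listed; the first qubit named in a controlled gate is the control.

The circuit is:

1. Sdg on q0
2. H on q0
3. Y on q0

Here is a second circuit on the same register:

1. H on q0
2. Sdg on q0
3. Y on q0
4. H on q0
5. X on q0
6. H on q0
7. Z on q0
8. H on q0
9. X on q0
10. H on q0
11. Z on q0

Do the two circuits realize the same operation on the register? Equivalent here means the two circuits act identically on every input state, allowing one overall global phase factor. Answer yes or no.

No, they are not equivalent — no single phase factor reconciles the two unitaries.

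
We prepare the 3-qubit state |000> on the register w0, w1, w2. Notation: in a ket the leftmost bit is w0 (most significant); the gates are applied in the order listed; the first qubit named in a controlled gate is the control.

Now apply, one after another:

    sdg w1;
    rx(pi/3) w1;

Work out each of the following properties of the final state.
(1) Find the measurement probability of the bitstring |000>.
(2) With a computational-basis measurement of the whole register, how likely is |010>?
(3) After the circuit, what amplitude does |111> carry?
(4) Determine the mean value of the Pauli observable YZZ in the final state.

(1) Outcome |000> occurs with probability 3/4.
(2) A full measurement returns |010> with probability 1/4.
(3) |111> carries amplitude 0 in the final state.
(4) The expectation value of YZZ is 0.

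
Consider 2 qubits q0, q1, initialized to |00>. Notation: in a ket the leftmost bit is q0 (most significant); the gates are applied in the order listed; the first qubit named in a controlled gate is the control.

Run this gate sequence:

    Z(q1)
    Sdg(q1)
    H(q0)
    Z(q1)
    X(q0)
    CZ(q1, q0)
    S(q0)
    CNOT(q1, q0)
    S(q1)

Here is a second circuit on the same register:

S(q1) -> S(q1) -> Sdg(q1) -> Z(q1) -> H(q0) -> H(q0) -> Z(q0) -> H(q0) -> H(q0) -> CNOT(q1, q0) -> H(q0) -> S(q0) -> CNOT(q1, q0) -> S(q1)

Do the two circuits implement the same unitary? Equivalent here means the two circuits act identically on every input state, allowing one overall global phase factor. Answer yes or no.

Yes, they are equivalent — the unitaries differ by at most a global phase.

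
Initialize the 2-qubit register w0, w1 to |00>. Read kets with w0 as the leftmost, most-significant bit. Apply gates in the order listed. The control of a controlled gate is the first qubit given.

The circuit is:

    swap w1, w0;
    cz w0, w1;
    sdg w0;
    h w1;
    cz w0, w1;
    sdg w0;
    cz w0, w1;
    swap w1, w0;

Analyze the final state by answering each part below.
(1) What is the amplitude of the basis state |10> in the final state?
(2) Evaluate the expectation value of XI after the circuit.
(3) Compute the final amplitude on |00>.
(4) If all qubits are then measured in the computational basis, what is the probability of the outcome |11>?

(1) The amplitude on |10> is sqrt(2)/2.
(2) In the final state, XI has expectation 1.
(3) The amplitude on |00> is sqrt(2)/2.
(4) The probability of measuring |11> is 0.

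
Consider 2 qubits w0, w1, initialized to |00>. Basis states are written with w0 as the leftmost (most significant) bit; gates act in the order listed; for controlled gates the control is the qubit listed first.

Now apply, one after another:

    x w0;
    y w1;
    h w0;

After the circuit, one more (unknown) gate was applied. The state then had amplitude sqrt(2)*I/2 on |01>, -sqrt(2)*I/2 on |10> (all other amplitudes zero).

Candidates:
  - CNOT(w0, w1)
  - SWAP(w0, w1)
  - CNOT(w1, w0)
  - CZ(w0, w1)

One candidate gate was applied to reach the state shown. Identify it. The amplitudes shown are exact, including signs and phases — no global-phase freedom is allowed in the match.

The applied gate was CNOT(w0, w1).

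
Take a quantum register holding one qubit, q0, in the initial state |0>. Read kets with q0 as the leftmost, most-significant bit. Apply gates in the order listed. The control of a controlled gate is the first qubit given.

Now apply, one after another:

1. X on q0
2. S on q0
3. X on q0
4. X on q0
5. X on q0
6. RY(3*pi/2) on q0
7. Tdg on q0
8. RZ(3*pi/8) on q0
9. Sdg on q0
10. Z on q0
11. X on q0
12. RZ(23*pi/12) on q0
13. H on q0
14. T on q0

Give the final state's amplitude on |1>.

The final state's coefficient on |1> equals (1 - exp(7*I*pi/24))*exp(11*I*pi/48)/2. Key observation: gates 4-5 undo each other exactly, leaving only the rest of the circuit to track.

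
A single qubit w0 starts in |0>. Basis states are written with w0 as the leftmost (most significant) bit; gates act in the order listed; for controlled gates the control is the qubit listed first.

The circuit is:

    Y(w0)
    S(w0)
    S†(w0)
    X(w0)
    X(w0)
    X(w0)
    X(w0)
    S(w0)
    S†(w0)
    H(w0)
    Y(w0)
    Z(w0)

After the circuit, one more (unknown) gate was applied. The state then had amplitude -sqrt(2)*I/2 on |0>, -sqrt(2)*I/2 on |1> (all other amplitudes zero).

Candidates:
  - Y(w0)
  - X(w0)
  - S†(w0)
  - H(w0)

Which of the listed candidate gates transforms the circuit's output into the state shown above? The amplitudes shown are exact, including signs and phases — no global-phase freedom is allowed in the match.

It was Y(w0) that produced the state shown.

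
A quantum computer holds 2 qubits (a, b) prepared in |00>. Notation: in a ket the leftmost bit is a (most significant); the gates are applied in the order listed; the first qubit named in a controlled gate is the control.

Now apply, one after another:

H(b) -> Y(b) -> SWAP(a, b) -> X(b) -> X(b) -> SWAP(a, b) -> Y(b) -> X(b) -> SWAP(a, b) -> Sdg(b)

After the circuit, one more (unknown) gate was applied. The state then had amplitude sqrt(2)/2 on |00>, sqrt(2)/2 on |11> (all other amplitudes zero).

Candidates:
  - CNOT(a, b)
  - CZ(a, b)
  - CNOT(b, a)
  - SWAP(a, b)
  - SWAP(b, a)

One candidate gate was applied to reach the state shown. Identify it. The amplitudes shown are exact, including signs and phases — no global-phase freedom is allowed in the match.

The unique candidate consistent with the amplitudes is CNOT(a, b). Key observation: gates 2-7 undo each other exactly, leaving only the rest of the circuit to track.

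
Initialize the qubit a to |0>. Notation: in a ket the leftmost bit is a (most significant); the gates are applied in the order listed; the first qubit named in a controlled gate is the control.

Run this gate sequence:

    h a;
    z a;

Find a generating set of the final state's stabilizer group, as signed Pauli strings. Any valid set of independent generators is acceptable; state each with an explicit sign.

One valid set of independent stabilizer generators is -X (any independent generating set of the same group is equally correct).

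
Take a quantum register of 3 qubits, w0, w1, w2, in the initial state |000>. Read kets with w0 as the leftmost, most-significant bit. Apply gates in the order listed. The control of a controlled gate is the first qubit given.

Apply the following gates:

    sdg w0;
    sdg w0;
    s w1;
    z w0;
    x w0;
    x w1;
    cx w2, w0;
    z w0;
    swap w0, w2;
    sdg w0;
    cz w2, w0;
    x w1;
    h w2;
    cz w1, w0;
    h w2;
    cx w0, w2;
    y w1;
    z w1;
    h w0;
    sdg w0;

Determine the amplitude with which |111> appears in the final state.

The final state's coefficient on |111> equals sqrt(2)/2.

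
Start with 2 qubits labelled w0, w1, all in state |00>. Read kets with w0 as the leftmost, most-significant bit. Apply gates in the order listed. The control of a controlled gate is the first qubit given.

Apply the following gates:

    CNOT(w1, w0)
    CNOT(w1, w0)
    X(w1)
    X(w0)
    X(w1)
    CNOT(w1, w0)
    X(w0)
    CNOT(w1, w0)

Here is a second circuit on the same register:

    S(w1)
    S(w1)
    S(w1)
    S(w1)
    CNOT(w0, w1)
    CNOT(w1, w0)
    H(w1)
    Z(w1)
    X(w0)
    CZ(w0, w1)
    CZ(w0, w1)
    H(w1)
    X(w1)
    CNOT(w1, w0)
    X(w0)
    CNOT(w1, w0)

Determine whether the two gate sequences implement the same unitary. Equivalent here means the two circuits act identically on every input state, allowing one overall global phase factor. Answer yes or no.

No — the two circuits implement different unitaries, even allowing a global phase.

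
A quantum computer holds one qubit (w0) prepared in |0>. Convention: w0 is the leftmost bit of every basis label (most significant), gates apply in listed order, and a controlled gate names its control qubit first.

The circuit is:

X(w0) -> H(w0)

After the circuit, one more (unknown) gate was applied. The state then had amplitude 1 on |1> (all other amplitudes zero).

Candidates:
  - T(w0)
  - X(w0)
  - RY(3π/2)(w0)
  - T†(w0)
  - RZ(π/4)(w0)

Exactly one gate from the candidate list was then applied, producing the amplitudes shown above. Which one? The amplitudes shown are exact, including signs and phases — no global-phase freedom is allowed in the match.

The unique candidate consistent with the amplitudes is RY(3π/2)(w0).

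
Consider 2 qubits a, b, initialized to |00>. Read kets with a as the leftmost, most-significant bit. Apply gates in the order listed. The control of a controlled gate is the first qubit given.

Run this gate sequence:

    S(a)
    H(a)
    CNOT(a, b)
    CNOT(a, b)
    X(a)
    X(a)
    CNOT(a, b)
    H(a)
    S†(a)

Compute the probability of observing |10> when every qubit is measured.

The probability of measuring |10> is 1/4.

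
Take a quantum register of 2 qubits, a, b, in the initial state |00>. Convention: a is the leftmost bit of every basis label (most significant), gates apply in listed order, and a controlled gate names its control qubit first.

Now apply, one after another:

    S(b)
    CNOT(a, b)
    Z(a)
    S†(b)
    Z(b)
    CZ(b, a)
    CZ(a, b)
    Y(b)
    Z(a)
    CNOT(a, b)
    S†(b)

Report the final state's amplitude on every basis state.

After the circuit, the state carries amplitude 1 on |01>, and 0 on every other basis state.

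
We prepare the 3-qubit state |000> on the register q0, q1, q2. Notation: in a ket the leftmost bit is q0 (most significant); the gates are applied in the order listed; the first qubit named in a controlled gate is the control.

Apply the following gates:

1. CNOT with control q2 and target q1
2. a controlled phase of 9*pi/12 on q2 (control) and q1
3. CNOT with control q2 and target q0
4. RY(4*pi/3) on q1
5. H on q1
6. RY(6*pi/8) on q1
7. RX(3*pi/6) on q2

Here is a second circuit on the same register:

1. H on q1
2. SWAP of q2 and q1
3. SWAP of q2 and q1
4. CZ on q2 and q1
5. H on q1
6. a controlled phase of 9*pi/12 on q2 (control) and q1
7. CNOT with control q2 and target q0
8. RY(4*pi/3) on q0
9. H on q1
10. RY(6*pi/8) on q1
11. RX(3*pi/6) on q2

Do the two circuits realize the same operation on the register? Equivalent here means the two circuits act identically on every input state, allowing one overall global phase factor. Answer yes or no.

No — the two circuits implement different unitaries, even allowing a global phase.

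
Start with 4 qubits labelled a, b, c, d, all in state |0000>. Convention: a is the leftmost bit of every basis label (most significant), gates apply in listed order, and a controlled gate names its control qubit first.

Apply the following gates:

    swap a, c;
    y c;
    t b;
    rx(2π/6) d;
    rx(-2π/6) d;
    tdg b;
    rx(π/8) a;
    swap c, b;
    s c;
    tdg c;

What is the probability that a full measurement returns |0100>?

The probability of measuring |0100> is cos(pi/16)**2. Key observation: steps 3-6 multiply out to the identity, so the circuit reduces to the remaining gates.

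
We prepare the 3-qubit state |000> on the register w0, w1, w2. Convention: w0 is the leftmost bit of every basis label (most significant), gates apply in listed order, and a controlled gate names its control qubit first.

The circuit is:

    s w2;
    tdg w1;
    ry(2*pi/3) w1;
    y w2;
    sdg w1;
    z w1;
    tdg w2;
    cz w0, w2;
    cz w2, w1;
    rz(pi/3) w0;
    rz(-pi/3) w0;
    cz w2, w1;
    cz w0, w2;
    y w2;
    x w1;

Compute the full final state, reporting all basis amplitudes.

The resulting statevector has amplitude sqrt(3)*exp(I*pi/4)/2 on |000>, -exp(3*I*pi/4)/2 on |010>, and 0 on every other basis state. Key observation: steps 8-13 multiply out to the identity, so the circuit reduces to the remaining gates.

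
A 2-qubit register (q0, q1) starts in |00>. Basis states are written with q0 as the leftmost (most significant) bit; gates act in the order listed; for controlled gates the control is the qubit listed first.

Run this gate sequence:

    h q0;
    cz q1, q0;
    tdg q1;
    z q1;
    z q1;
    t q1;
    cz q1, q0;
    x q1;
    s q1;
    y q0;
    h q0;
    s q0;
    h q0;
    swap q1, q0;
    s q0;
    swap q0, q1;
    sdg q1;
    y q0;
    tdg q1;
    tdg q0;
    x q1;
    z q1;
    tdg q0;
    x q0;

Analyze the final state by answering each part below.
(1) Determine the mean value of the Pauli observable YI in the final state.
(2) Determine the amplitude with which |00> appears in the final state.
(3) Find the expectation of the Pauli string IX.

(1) In the final state, YI has expectation 1. Key observation: steps 2-7 multiply out to the identity, so the circuit reduces to the remaining gates.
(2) The final state's coefficient on |00> equals sqrt(2)*exp(I*pi/4)/2.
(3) In the final state, IX has expectation 0.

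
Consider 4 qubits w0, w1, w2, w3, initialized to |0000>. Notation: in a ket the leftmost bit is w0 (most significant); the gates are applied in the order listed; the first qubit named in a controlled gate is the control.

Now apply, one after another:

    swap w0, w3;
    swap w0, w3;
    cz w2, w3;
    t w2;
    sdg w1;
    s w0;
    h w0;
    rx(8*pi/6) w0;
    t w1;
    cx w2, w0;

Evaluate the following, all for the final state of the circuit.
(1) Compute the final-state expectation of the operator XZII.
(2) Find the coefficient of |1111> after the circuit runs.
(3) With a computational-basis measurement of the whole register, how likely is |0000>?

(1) The observable XZII averages to 1.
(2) The amplitude on |1111> is 0.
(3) Outcome |0000> occurs with probability 1/2.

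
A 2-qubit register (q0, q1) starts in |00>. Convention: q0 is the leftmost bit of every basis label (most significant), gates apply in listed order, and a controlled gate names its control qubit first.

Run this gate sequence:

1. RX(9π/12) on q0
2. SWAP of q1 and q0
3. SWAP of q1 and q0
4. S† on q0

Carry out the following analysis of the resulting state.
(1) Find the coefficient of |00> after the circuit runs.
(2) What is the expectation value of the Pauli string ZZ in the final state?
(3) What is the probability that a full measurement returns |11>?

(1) |00> carries amplitude sqrt(2 - sqrt(2))/2 in the final state.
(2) In the final state, ZZ has expectation -sqrt(2)/2.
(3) Outcome |11> occurs with probability 0.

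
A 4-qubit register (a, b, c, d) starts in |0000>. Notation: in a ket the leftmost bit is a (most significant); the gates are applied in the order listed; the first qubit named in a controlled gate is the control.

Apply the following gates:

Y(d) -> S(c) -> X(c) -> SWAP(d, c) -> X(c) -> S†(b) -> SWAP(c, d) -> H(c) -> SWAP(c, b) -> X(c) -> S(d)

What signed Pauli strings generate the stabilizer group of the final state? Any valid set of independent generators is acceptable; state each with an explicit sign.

The stabilizer group can be generated by -IXII, +ZIII, -IIZI, +IIIZ, among other valid generating sets.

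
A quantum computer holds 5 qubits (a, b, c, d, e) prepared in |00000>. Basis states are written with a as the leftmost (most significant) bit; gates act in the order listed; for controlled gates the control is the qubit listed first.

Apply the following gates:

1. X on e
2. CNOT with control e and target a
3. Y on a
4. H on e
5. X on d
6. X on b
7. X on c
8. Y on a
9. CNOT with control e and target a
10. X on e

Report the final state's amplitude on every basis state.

The resulting statevector has amplitude -sqrt(2)/2 on |01110>, sqrt(2)/2 on |11111>, and 0 on every other basis state.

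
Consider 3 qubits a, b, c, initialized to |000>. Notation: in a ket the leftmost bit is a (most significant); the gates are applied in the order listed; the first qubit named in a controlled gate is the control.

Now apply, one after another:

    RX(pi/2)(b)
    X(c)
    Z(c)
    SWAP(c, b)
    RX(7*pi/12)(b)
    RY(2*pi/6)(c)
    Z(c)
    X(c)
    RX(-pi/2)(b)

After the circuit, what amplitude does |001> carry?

The final state's coefficient on |001> equals -sqrt(sqrt(2) + 2)/16 - sqrt(6 - 3*sqrt(2))/16 - sqrt(2 - sqrt(2))/16 + sqrt(3*sqrt(2) + 6)/16 - 3*I*sqrt(sqrt(2) + 2)/16 + I*sqrt(6 - 3*sqrt(2))/16 + 3*I*sqrt(2 - sqrt(2))/16 + I*sqrt(3*sqrt(2) + 6)/16.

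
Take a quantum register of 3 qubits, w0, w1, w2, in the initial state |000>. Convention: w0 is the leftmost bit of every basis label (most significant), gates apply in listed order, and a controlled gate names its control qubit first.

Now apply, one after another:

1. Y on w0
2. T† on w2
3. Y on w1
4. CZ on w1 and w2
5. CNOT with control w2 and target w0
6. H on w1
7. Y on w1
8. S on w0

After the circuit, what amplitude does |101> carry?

The final state's coefficient on |101> equals 0.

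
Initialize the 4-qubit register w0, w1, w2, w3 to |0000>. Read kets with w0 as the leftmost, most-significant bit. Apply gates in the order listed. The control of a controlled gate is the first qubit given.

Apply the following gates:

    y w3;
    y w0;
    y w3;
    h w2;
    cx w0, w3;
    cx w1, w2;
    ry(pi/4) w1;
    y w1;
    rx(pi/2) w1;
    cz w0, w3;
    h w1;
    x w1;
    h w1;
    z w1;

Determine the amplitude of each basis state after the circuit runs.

The final amplitudes are -sqrt(2 - sqrt(2))/4 - I*sqrt(sqrt(2) + 2)/4 on |1001>, -sqrt(2 - sqrt(2))/4 - I*sqrt(sqrt(2) + 2)/4 on |1011>, sqrt(sqrt(2) + 2)/4 + I*sqrt(2 - sqrt(2))/4 on |1101>, sqrt(sqrt(2) + 2)/4 + I*sqrt(2 - sqrt(2))/4 on |1111>, and 0 on every other basis state. Key observation: gates 11-14 undo each other exactly, leaving only the rest of the circuit to track.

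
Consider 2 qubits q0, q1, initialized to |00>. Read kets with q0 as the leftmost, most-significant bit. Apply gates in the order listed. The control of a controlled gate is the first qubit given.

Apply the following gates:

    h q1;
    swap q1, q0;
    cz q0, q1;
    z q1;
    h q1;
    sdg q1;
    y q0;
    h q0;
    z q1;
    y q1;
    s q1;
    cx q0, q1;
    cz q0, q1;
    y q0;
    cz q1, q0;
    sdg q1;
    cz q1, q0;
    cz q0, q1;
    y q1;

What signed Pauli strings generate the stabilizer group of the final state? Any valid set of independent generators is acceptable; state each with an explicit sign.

One valid set of independent stabilizer generators is -IY, +ZI (any independent generating set of the same group is equally correct).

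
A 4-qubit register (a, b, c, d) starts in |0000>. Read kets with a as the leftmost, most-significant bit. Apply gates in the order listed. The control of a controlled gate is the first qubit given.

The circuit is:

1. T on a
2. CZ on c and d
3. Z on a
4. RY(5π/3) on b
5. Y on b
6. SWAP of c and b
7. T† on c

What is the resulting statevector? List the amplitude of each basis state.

After the circuit, the state carries amplitude -I/2 on |0000>, -sqrt(3)*exp(I*pi/4)/2 on |0010>, and 0 on every other basis state.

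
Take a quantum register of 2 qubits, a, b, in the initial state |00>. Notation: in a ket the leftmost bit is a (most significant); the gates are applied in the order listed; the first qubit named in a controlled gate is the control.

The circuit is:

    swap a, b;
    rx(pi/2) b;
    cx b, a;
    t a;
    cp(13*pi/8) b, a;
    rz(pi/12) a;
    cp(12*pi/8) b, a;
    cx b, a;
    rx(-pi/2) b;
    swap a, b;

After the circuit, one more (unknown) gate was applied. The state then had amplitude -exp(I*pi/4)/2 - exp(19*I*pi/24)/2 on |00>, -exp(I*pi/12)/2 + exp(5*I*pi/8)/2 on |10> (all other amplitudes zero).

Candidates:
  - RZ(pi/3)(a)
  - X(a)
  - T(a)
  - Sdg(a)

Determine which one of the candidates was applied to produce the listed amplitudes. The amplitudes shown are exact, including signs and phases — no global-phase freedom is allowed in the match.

It was RZ(pi/3)(a) that produced the state shown.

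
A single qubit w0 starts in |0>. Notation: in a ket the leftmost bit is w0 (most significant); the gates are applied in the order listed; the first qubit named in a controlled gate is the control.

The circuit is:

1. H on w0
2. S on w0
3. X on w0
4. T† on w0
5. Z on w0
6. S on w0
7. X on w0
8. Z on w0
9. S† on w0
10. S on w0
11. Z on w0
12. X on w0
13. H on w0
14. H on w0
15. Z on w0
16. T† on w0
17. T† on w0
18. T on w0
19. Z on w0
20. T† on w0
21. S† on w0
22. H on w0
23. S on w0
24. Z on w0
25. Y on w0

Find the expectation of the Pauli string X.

In the final state, X has expectation -sqrt(2)/2. Key observation: steps 7-12 multiply out to the identity, so the circuit reduces to the remaining gates.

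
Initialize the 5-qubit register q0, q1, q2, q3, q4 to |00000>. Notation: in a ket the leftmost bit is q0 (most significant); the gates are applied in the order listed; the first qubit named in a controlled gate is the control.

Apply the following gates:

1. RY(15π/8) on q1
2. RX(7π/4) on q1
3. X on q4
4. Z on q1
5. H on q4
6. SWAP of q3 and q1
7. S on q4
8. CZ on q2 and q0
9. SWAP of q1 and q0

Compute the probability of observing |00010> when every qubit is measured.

Outcome |00010> occurs with probability 1/4 - sqrt(2*sqrt(2) + 4)/16.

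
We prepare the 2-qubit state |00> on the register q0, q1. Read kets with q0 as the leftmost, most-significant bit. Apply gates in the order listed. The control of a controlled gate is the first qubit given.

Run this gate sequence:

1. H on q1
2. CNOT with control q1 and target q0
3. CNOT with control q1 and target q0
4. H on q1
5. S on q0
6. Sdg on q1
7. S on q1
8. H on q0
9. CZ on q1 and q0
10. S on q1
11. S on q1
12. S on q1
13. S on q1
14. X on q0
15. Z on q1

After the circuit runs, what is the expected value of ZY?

The observable ZY averages to 0. Key observation: gates 10-13 undo each other exactly, leaving only the rest of the circuit to track.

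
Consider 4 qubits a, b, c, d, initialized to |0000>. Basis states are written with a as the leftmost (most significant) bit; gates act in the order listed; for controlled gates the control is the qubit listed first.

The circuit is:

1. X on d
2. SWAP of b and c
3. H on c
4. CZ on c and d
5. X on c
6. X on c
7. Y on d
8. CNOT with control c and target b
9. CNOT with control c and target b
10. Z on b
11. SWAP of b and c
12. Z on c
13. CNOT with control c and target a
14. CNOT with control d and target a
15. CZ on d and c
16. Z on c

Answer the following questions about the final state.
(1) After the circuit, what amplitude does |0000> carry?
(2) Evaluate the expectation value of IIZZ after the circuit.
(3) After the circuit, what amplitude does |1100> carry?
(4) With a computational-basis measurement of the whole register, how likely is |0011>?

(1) The final state's coefficient on |0000> equals -sqrt(2)*I/2.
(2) The observable IIZZ averages to 1.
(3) The final state's coefficient on |1100> equals 0.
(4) Outcome |0011> occurs with probability 0.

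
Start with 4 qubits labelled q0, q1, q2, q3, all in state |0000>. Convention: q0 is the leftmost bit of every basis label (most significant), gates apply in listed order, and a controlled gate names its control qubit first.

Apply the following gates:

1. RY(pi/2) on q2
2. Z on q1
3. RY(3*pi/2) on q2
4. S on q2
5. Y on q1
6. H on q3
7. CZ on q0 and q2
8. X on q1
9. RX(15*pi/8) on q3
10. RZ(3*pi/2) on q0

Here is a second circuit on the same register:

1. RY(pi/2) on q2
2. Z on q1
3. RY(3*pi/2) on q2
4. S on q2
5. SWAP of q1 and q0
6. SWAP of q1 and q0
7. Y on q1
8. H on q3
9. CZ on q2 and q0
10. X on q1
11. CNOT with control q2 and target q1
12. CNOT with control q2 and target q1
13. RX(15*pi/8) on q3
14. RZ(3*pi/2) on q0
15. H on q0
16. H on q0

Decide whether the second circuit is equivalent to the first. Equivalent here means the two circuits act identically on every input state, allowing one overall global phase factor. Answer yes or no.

Yes — the two circuits implement the same unitary up to a global phase.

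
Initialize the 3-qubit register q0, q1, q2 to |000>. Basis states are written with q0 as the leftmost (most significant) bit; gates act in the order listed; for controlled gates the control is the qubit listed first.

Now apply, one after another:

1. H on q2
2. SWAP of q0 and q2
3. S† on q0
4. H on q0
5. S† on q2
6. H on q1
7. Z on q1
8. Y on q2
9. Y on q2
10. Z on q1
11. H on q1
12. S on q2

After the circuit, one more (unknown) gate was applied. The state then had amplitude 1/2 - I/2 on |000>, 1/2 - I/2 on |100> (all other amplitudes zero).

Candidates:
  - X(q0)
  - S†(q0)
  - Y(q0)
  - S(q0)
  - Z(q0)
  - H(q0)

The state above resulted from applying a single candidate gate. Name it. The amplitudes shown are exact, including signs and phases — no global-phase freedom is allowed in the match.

The unique candidate consistent with the amplitudes is S†(q0). Key observation: the block from step 5 through step 12 cancels to the identity and can be dropped.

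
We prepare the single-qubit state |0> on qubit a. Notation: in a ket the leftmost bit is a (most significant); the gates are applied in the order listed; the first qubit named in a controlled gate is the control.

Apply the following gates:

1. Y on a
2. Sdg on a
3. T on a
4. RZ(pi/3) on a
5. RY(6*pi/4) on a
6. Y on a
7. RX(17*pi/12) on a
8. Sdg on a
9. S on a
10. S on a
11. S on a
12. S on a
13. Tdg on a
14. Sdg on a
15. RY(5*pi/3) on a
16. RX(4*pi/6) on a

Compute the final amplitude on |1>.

The amplitude on |1> is -sqrt(6)*I*sqrt(sqrt(2)/4 + 1/2)*exp(I*pi/6)/16 - 3*sqrt(2)*sqrt(1/2 - sqrt(2)/4)*exp(5*I*pi/12)/16 - 3*sqrt(2)*I*sqrt(1/2 - sqrt(2)/4)*exp(I*pi/6)/16 - sqrt(2)*sqrt(sqrt(2)/4 + 1/2)*exp(5*I*pi/12)/16 - 3*sqrt(2)*I*sqrt(sqrt(2)/4 + 1/2)*exp(5*I*pi/12)/16 - sqrt(6)*sqrt(1/2 - sqrt(2)/4)*exp(5*I*pi/12)/16 - sqrt(6)*I*sqrt(1/2 - sqrt(2)/4)*exp(I*pi/6)/16 - 3*sqrt(6)*I*sqrt(1/2 - sqrt(2)/4)*exp(5*I*pi/12)/16 - sqrt(6)*I*sqrt(sqrt(2)/4 + 1/2)*exp(5*I*pi/12)/16 - sqrt(6)*sqrt(1/2 - sqrt(2)/4)*exp(I*pi/6)/16 + sqrt(2)*I*sqrt(1/2 - sqrt(2)/4)*exp(5*I*pi/12)/16 + 3*sqrt(2)*sqrt(1/2 - sqrt(2)/4)*exp(I*pi/6)/16 + sqrt(6)*sqrt(sqrt(2)/4 + 1/2)*exp(I*pi/6)/16 + 3*sqrt(2)*sqrt(sqrt(2)/4 + 1/2)*exp(I*pi/6)/16 + 3*sqrt(2)*I*sqrt(sqrt(2)/4 + 1/2)*exp(I*pi/6)/16 + 3*sqrt(6)*sqrt(sqrt(2)/4 + 1/2)*exp(5*I*pi/12)/16.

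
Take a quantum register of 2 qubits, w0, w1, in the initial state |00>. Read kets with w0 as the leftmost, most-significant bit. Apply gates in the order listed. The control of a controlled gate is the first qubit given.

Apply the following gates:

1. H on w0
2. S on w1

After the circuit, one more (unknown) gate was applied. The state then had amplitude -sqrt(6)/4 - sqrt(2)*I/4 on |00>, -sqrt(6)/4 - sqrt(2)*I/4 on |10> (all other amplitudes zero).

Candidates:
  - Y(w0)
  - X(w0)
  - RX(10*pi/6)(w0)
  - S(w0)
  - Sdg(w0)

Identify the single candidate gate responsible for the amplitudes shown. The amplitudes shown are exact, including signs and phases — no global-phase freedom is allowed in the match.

It was RX(10*pi/6)(w0) that produced the state shown.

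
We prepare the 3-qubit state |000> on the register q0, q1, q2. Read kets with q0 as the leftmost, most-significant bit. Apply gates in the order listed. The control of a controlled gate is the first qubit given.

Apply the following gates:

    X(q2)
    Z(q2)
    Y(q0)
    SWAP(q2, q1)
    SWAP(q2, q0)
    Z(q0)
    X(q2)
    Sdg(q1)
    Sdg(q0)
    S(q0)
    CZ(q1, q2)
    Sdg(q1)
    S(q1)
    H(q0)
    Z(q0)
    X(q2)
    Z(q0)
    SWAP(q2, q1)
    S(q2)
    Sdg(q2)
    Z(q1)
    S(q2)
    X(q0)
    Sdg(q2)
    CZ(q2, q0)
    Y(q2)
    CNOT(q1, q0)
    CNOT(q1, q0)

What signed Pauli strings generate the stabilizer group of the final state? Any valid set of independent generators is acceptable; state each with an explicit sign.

The stabilizer group can be generated by -XII, -IZI, +IIZ, among other valid generating sets. Key observation: steps 19-20 multiply out to the identity, so the circuit reduces to the remaining gates.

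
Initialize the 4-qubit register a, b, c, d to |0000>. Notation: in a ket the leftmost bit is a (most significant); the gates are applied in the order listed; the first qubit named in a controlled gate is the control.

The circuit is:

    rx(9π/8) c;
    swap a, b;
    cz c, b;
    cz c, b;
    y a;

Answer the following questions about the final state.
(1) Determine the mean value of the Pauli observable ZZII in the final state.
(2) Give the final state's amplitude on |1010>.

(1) The expectation value of ZZII is -1.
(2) |1010> carries amplitude sin(7*pi/16) in the final state.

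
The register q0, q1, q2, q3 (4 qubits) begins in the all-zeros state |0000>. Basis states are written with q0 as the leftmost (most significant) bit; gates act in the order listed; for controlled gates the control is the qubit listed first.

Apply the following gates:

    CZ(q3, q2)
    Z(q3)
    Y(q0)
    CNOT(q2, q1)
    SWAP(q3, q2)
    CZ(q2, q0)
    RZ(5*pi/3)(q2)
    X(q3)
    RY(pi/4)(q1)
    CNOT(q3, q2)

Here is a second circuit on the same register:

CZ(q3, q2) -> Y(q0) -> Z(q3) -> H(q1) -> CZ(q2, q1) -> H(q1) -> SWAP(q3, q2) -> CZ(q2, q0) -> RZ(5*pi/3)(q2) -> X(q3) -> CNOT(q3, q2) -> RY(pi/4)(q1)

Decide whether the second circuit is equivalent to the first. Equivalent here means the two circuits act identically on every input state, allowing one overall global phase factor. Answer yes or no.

Yes — the two circuits implement the same unitary up to a global phase.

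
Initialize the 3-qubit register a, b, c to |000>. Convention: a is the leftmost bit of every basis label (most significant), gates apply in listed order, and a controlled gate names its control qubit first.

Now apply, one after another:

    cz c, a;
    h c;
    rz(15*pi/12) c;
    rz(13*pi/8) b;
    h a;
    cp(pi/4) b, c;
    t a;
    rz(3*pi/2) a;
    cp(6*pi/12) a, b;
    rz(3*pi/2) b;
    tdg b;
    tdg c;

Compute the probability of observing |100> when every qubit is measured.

A full measurement returns |100> with probability 1/4.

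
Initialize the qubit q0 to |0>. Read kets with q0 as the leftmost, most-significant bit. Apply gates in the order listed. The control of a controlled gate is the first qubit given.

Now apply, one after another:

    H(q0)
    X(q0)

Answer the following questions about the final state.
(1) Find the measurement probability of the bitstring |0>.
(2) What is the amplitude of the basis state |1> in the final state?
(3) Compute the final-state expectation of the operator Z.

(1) The probability of measuring |0> is 1/2.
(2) The final state's coefficient on |1> equals sqrt(2)/2.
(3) The expectation value of Z is 0.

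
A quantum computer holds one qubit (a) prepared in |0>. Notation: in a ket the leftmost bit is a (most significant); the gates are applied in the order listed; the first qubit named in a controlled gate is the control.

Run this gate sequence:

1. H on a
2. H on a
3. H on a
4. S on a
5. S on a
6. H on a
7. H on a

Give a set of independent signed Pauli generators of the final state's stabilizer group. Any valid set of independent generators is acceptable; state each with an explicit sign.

One valid set of independent stabilizer generators is -X (any independent generating set of the same group is equally correct).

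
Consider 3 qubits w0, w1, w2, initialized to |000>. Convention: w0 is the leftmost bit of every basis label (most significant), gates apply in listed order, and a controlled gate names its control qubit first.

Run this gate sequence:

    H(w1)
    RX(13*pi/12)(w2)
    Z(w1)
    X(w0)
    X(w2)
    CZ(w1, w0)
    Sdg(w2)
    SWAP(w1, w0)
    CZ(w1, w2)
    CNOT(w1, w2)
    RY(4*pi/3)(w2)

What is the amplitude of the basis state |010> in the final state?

The final state's coefficient on |010> equals I*sqrt(2*sqrt(2) + 4)/4.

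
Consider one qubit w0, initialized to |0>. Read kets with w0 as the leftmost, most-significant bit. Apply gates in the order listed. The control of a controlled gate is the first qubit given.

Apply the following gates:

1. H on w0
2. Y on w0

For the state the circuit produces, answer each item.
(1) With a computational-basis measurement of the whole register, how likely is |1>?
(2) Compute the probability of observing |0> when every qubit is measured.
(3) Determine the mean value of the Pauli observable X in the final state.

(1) Outcome |1> occurs with probability 1/2.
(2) Outcome |0> occurs with probability 1/2.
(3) The expectation value of X is -1.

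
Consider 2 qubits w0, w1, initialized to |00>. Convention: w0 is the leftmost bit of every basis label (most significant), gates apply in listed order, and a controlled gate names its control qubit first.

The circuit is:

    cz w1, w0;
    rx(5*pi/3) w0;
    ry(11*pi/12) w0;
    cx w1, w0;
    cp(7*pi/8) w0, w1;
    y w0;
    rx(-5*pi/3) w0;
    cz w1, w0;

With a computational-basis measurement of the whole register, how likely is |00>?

A full measurement returns |00> with probability sqrt(2)/32 + sqrt(6)/32 + 7/8.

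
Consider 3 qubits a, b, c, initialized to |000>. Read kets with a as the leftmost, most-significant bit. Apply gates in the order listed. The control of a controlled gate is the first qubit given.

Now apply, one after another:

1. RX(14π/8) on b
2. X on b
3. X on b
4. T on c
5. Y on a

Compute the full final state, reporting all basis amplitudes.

After the circuit, the state carries amplitude -I*sqrt(sqrt(2) + 2)/2 on |100>, sqrt(2 - sqrt(2))/2 on |110>, and 0 on every other basis state. Key observation: the block from step 2 through step 3 cancels to the identity and can be dropped.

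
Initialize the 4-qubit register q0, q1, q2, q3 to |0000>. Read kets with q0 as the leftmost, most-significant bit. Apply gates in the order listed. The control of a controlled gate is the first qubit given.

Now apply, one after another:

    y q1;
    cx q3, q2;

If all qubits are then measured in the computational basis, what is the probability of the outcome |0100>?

The probability of measuring |0100> is 1.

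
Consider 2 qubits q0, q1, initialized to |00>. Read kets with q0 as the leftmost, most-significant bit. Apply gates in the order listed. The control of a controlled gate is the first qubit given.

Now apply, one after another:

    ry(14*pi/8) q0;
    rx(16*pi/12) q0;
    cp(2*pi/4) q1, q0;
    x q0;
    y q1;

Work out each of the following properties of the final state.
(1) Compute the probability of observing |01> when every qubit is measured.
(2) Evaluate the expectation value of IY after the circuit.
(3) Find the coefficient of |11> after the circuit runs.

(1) The probability of measuring |01> is sqrt(2)/8 + 1/2.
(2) The expectation value of IY is 0.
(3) The final state's coefficient on |11> equals sqrt(6 - 3*sqrt(2))/4 + I*sqrt(sqrt(2) + 2)/4.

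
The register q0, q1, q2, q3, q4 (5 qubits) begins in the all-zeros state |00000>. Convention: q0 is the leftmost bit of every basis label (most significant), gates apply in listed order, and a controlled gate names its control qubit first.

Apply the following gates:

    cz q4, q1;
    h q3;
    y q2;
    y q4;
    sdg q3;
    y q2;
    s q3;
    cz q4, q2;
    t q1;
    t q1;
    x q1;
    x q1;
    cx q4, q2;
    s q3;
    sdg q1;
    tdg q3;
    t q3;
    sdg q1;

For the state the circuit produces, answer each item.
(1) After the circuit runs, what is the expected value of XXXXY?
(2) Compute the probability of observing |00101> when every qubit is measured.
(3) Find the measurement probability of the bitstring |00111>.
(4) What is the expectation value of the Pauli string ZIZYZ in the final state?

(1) In the final state, XXXXY has expectation 0. Key observation: the block from step 11 through step 12 cancels to the identity and can be dropped.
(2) Outcome |00101> occurs with probability 1/2.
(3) A full measurement returns |00111> with probability 1/2.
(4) The observable ZIZYZ averages to 1.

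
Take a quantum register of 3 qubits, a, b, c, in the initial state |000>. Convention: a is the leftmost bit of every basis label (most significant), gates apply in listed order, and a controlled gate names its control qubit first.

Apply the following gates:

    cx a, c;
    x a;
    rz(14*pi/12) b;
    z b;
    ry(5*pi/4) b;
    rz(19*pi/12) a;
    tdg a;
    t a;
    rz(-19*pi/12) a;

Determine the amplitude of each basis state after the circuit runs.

The resulting statevector has amplitude sqrt(2 - sqrt(2))*exp(5*I*pi/12)/2 on |100>, -sqrt(sqrt(2) + 2)*exp(5*I*pi/12)/2 on |110>, and 0 on every other basis state.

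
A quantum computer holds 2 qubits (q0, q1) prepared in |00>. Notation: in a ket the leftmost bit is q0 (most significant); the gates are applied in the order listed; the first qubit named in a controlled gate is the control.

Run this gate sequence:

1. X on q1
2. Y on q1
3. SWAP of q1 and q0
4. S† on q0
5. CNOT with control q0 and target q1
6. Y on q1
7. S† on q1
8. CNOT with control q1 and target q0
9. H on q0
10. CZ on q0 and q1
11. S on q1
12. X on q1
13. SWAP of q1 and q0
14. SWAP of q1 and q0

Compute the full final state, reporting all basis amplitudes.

The resulting statevector has amplitude sqrt(2)/2 on |00>, 0 on |01>, sqrt(2)/2 on |10>, 0 on |11>. Key observation: steps 13-14 multiply out to the identity, so the circuit reduces to the remaining gates.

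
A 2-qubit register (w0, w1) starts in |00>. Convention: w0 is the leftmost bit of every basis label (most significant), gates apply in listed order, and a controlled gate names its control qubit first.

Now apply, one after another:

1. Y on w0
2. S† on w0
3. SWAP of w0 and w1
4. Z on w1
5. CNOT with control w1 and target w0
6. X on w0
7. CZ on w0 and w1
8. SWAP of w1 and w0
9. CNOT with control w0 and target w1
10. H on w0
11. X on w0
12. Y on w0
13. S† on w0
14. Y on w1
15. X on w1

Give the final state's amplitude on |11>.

|11> carries amplitude -sqrt(2)*I/2 in the final state.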